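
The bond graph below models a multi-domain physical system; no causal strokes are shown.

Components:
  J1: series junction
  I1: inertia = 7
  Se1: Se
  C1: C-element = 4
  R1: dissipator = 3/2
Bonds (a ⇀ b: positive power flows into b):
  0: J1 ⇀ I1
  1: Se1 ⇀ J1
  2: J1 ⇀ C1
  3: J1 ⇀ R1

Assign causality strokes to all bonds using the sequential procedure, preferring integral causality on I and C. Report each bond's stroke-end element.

#0 |I1
#1 |J1
#2 |J1
#3 |J1

bond 1 stroke at J1  (Se1: effort source, stroke at far end)
bond 0 stroke at I1  (I1: I, integral causality)
bond 2 stroke at J1  (J1 flow already set via bond 0)
bond 3 stroke at J1  (J1: bond 0 brought flow, rest push out)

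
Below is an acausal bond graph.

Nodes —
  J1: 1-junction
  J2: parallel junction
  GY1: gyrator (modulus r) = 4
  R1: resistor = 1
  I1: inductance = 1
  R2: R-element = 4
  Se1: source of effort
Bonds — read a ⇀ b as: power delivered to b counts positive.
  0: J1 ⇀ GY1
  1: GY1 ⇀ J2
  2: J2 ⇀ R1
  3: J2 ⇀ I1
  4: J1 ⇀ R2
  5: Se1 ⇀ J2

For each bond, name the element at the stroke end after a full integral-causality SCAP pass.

b5 stroke at J2  (source Se1 imposes e)
b1 stroke at GY1  (common-e at J2 fixed by 5)
b2 stroke at R1  (J2 effort already set via bond 5)
b3 stroke at I1  (J2 effort already set via bond 5)
b0 stroke at GY1  (GY GY1: same side as bond 1)
b4 stroke at J1  (J1: bond 0 brought flow, rest push out)

bond 0 |GY1
bond 1 |GY1
bond 2 |R1
bond 3 |I1
bond 4 |J1
bond 5 |J2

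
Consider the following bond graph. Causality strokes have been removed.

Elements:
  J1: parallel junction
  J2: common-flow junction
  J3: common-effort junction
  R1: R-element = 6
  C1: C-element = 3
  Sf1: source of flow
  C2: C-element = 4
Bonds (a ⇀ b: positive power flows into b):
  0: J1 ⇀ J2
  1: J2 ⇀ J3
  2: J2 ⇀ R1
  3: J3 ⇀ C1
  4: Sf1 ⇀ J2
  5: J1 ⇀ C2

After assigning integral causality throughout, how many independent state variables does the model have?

bond 4 stroke at Sf1  (Sf1 fixes flow; stroke at Sf1)
bond 0 stroke at J2  (common-f at J2 fixed by 4)
bond 1 stroke at J2  (common-f at J2 fixed by 4)
bond 2 stroke at J2  (J2 flow already set via bond 4)
bond 3 stroke at J3  (J3 needs exactly one e-in)
bond 5 stroke at J1  (only one effort-in slot at J1)

2  (C1, C2 all integral)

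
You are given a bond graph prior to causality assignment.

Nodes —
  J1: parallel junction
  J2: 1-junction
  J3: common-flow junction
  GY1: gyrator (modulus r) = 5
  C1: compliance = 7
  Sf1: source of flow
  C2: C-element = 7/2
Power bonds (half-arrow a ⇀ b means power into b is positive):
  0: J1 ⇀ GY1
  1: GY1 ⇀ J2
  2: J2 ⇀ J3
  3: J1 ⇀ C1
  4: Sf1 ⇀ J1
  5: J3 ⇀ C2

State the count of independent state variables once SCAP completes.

b4 |Sf1  (Sf1: flow source, stroke at near end)
b3 |J1  (C1: C, integral causality)
b0 |GY1  (J1 effort already set via bond 3)
b1 |GY1  (GY GY1: same side as bond 0)
b2 |J2  (J2: bond 1 brought flow, rest push out)
b5 |J3  (J3: bond 2 brought flow, rest push out)

2  (C1, C2 all integral)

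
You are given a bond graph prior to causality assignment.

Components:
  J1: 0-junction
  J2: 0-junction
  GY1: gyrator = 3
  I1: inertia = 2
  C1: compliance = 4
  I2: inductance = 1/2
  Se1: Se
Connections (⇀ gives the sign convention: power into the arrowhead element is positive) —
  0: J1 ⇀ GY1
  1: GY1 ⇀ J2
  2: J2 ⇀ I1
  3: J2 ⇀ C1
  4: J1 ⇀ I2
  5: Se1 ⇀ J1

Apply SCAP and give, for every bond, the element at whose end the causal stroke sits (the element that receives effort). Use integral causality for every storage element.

#5 →J1  (Se1 fixes effort; stroke away)
#0 →GY1  (J1: bond 5 brought effort, rest push out)
#4 →I2  (J1 effort already set via bond 5)
#1 →GY1  (GY1: gyrator matches bond 0)
#2 →I1  (I1 outputs flow p/I1)
#3 →J2  (closing 0-jn rule on J2)

bond 0 |GY1
bond 1 |GY1
bond 2 |I1
bond 3 |J2
bond 4 |I2
bond 5 |J1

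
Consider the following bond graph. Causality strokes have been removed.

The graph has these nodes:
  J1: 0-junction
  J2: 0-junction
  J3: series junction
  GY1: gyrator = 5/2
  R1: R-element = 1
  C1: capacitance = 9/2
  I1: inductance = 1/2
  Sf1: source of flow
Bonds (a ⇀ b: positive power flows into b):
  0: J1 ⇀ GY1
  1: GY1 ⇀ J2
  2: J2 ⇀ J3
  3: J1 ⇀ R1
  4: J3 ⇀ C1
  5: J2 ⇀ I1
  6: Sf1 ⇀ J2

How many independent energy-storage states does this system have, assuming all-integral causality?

#6 stroke at Sf1  (Sf1 fixes flow; stroke at Sf1)
#4 stroke at J3  (C1 integral (e out))
#2 stroke at J2  (only one flow-in slot at J3)
#1 stroke at GY1  (J2: bond 2 brought effort, rest push out)
#5 stroke at I1  (J2 effort already set via bond 2)
#0 stroke at GY1  (GY GY1: same side as bond 1)
#3 stroke at J1  (closing 0-jn rule on J1)

2  (C1, I1 all integral)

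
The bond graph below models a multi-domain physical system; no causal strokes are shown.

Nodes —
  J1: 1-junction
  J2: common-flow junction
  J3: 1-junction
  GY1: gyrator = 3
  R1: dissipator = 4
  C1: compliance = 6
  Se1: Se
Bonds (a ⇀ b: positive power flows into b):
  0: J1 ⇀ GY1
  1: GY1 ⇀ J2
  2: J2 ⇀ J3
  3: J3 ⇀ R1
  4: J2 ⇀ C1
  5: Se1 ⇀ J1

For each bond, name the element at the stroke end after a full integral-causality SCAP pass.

b5 |J1  (Se1 fixes effort; stroke away)
b0 |GY1  (J1: last free bond brings flow in)
b1 |GY1  (through GY1, causality inverts; strokes same side of GY1)
b2 |J2  (J2 flow already set via bond 1)
b4 |J2  (J2 flow already set via bond 1)
b3 |J3  (common-f at J3 fixed by 2)

bond 0 stroke at GY1
bond 1 stroke at GY1
bond 2 stroke at J2
bond 3 stroke at J3
bond 4 stroke at J2
bond 5 stroke at J1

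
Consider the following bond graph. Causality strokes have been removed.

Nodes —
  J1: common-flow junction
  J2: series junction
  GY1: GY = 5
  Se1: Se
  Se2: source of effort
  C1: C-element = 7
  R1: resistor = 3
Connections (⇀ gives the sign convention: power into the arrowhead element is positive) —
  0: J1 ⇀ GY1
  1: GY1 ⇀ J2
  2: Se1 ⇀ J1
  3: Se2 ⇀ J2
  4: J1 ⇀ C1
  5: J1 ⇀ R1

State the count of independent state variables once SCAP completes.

bond 2 stroke at J1  (Se1 fixes effort; stroke away)
bond 3 stroke at J2  (Se2 fixes effort; stroke away)
bond 1 stroke at GY1  (J2: last free bond brings flow in)
bond 0 stroke at GY1  (GY1 both-in/both-out from 1)
bond 4 stroke at J1  (1-jn J1 has f-setter on 0)
bond 5 stroke at J1  (common-f at J1 fixed by 0)

1  (C1 all integral)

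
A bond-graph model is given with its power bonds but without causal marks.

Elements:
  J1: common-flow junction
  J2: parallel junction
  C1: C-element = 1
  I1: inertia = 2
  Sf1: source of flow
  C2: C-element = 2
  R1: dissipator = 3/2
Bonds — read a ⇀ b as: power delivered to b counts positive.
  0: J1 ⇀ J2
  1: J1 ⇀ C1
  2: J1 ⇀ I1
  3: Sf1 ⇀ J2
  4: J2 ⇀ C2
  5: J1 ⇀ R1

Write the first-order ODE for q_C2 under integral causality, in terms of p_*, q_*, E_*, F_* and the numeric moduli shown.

dq_C2/dt = F_Sf1 + p_I1/2

bond 3 |Sf1  (Sf1 (Sf) sets flow on bond)
bond 1 |J1  (C1: C, integral causality)
bond 2 |I1  (I1 integral (f out))
bond 0 |J1  (J1 flow already set via bond 2)
bond 5 |J1  (1-jn J1 has f-setter on 2)
bond 4 |J2  (J2 needs exactly one e-in)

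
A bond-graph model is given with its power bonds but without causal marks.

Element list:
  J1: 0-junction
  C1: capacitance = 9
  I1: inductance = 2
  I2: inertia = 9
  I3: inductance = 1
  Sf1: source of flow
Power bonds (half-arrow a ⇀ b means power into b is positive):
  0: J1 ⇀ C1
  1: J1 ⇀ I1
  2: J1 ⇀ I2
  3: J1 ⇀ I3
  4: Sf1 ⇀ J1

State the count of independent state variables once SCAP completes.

4  (C1, I1, I2, I3 all integral)

#4 |Sf1  (Sf1 (Sf) sets flow on bond)
#0 |J1  (C1 outputs effort q/C1)
#1 |I1  (0-jn J1 has e-setter on 0)
#2 |I2  (0-jn J1 has e-setter on 0)
#3 |I3  (common-e at J1 fixed by 0)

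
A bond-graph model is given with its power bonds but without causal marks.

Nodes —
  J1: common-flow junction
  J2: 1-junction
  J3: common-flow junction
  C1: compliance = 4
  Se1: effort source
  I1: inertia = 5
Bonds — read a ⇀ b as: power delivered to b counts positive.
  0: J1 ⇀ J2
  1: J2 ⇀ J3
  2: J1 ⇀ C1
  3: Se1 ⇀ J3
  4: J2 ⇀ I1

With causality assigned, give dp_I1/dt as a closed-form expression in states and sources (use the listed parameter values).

dp_I1/dt = E_Se1 - q_C1/4

#3 stroke→J3  (Se1: effort source, stroke at far end)
#1 stroke→J2  (J3 needs exactly one f-in)
#2 stroke→J1  (prefer integral on C1)
#0 stroke→J2  (J1 needs exactly one f-in)
#4 stroke→I1  (closing 1-jn rule on J2)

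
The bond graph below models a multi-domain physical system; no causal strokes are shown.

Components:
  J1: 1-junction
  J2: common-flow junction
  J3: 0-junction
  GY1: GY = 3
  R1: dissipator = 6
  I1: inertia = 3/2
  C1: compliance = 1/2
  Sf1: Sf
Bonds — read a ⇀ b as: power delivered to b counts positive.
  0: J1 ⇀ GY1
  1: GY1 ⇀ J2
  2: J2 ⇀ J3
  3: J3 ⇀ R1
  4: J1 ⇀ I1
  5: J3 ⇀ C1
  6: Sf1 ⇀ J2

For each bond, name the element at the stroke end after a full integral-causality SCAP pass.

#0 →J1
#1 →J2
#2 →J2
#3 →R1
#4 →I1
#5 →J3
#6 →Sf1

b6 →Sf1  (Sf1 fixes flow; stroke at Sf1)
b1 →J2  (common-f at J2 fixed by 6)
b2 →J2  (J2: bond 6 brought flow, rest push out)
b0 →J1  (GY1 both-in/both-out from 1)
b4 →I1  (J1 needs exactly one f-in)
b5 →J3  (C1 integral (e out))
b3 →R1  (common-e at J3 fixed by 5)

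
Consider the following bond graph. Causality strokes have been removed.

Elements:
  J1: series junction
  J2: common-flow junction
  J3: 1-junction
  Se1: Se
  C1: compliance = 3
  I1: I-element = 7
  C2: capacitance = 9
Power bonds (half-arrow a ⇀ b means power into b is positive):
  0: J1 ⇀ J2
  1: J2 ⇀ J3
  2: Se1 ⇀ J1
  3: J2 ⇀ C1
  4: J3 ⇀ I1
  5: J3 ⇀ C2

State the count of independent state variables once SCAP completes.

β2 stroke→J1  (Se1 (Se) sets effort on bond)
β0 stroke→J2  (closing 1-jn rule on J1)
β3 stroke→J2  (C1: C, integral causality)
β1 stroke→J3  (J2 needs exactly one f-in)
β4 stroke→I1  (I1: I, integral causality)
β5 stroke→J3  (1-jn J3 has f-setter on 4)

3  (C1, C2, I1 all integral)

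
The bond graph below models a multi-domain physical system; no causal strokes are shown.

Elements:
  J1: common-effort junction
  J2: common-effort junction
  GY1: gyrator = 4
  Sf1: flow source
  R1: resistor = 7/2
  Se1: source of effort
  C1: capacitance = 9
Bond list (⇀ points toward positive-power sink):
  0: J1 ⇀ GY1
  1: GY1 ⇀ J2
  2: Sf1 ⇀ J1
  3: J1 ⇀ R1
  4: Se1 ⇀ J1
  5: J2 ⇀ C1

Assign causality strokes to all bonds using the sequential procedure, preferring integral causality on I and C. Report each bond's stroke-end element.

β0 stroke at GY1
β1 stroke at GY1
β2 stroke at Sf1
β3 stroke at R1
β4 stroke at J1
β5 stroke at J2

#2 |Sf1  (Sf1 (Sf) sets flow on bond)
#4 |J1  (Se1 fixes effort; stroke away)
#0 |GY1  (J1: bond 4 brought effort, rest push out)
#3 |R1  (J1 effort already set via bond 4)
#1 |GY1  (GY1 both-in/both-out from 0)
#5 |J2  (J2: last free bond brings effort in)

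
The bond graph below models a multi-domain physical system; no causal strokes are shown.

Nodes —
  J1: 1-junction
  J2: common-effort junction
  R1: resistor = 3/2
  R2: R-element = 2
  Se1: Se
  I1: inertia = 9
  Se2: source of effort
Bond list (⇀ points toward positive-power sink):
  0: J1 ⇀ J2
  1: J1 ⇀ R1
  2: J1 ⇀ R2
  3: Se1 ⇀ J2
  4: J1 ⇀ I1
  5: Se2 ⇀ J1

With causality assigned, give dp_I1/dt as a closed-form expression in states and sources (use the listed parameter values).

dp_I1/dt = -E_Se1 + E_Se2 - 7*p_I1/18

b3 stroke→J2  (Se1: effort source, stroke at far end)
b5 stroke→J1  (Se2 (Se) sets effort on bond)
b0 stroke→J1  (J2: bond 3 brought effort, rest push out)
b4 stroke→I1  (I1 integral (f out))
b1 stroke→J1  (1-jn J1 has f-setter on 4)
b2 stroke→J1  (1-jn J1 has f-setter on 4)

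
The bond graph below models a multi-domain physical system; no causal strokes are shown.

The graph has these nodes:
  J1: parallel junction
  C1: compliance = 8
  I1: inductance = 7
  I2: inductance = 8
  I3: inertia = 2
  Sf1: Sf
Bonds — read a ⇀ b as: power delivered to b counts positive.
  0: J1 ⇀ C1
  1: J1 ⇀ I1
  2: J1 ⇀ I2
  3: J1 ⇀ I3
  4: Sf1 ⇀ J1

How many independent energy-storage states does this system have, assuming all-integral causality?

4  (C1, I1, I2, I3 all integral)

b4 →Sf1  (Sf1: flow source, stroke at near end)
b0 →J1  (prefer integral on C1)
b1 →I1  (J1 effort already set via bond 0)
b2 →I2  (J1 effort already set via bond 0)
b3 →I3  (J1: bond 0 brought effort, rest push out)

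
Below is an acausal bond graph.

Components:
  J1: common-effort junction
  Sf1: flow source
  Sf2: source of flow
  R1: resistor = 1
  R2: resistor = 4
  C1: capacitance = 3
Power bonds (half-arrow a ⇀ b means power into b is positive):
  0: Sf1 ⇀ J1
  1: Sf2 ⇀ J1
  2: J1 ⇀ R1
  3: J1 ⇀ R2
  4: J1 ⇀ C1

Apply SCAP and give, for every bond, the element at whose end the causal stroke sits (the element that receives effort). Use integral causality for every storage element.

β0 stroke at Sf1  (Sf1 (Sf) sets flow on bond)
β1 stroke at Sf2  (Sf2 fixes flow; stroke at Sf2)
β4 stroke at J1  (C1 outputs effort q/C1)
β2 stroke at R1  (J1: bond 4 brought effort, rest push out)
β3 stroke at R2  (J1: bond 4 brought effort, rest push out)

#0 →Sf1
#1 →Sf2
#2 →R1
#3 →R2
#4 →J1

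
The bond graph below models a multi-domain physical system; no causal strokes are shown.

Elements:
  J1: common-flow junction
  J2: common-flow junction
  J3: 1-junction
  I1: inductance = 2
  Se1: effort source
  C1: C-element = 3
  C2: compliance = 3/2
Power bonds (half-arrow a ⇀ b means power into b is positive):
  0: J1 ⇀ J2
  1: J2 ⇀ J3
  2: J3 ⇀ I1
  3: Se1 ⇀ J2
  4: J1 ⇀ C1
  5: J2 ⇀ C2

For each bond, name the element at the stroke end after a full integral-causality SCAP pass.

b0 stroke at J2
b1 stroke at J3
b2 stroke at I1
b3 stroke at J2
b4 stroke at J1
b5 stroke at J2

b3 |J2  (Se1: effort source, stroke at far end)
b2 |I1  (prefer integral on I1)
b1 |J3  (1-jn J3 has f-setter on 2)
b0 |J2  (1-jn J2 has f-setter on 1)
b5 |J2  (1-jn J2 has f-setter on 1)
b4 |J1  (1-jn J1 has f-setter on 0)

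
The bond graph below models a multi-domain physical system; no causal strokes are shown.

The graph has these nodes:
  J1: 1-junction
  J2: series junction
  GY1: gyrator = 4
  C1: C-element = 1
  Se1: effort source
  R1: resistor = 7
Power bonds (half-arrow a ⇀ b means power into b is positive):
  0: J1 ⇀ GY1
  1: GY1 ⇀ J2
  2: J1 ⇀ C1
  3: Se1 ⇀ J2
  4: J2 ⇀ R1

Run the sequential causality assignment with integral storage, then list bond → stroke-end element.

b3 |J2  (Se1 (Se) sets effort on bond)
b2 |J1  (C1 outputs effort q/C1)
b0 |GY1  (only one flow-in slot at J1)
b1 |GY1  (GY1 both-in/both-out from 0)
b4 |J2  (1-jn J2 has f-setter on 1)

β0 stroke→GY1
β1 stroke→GY1
β2 stroke→J1
β3 stroke→J2
β4 stroke→J2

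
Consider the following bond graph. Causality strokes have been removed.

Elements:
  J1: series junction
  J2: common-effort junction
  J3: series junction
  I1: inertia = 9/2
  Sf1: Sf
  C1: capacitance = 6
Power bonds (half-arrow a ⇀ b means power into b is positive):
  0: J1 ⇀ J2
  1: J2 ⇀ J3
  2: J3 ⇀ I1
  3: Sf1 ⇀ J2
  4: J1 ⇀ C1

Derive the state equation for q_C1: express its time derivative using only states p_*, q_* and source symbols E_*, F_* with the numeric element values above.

#3 stroke at Sf1  (source Sf1 imposes f)
#2 stroke at I1  (prefer integral on I1)
#1 stroke at J3  (J3: bond 2 brought flow, rest push out)
#0 stroke at J2  (closing 0-jn rule on J2)
#4 stroke at J1  (1-jn J1 has f-setter on 0)

dq_C1/dt = -F_Sf1 + 2*p_I1/9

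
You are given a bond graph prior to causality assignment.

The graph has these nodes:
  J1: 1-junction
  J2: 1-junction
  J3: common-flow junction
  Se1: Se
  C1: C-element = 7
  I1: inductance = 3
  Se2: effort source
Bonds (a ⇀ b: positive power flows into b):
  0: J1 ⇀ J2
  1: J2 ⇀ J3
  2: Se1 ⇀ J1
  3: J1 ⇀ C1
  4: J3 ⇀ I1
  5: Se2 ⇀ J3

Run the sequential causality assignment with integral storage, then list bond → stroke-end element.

β0 |J2
β1 |J3
β2 |J1
β3 |J1
β4 |I1
β5 |J3

b2 |J1  (source Se1 imposes e)
b5 |J3  (Se2 fixes effort; stroke away)
b3 |J1  (C1 integral (e out))
b0 |J2  (J1: last free bond brings flow in)
b1 |J3  (only one flow-in slot at J2)
b4 |I1  (only one flow-in slot at J3)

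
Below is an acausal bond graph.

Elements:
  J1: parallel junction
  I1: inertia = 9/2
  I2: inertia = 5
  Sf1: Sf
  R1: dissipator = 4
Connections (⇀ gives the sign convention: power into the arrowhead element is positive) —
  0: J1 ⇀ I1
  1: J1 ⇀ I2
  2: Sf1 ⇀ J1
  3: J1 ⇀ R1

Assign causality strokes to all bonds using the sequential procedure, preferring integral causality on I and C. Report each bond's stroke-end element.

β2 |Sf1  (Sf1: flow source, stroke at near end)
β0 |I1  (I1 outputs flow p/I1)
β1 |I2  (I2: I, integral causality)
β3 |J1  (only one effort-in slot at J1)

bond 0 →I1
bond 1 →I2
bond 2 →Sf1
bond 3 →J1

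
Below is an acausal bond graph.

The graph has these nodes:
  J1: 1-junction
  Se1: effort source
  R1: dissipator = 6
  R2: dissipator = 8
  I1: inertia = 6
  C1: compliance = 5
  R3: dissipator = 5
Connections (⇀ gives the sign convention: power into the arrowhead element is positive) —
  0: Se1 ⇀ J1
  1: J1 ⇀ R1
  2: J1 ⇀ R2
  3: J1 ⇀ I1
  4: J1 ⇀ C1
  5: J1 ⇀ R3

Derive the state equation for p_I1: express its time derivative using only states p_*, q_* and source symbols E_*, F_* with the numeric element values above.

dp_I1/dt = E_Se1 - 19*p_I1/6 - q_C1/5

β0 stroke at J1  (source Se1 imposes e)
β3 stroke at I1  (I1 outputs flow p/I1)
β1 stroke at J1  (J1 flow already set via bond 3)
β2 stroke at J1  (common-f at J1 fixed by 3)
β4 stroke at J1  (1-jn J1 has f-setter on 3)
β5 stroke at J1  (common-f at J1 fixed by 3)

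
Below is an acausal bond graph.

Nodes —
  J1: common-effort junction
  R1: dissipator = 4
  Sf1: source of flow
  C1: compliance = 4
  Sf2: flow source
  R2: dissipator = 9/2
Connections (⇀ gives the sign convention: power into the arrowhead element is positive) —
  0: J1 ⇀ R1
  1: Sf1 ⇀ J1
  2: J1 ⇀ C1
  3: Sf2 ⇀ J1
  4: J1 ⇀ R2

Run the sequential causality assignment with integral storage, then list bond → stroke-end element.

bond 1 stroke at Sf1  (Sf1 (Sf) sets flow on bond)
bond 3 stroke at Sf2  (source Sf2 imposes f)
bond 2 stroke at J1  (C1: C, integral causality)
bond 0 stroke at R1  (J1 effort already set via bond 2)
bond 4 stroke at R2  (0-jn J1 has e-setter on 2)

bond 0 stroke→R1
bond 1 stroke→Sf1
bond 2 stroke→J1
bond 3 stroke→Sf2
bond 4 stroke→R2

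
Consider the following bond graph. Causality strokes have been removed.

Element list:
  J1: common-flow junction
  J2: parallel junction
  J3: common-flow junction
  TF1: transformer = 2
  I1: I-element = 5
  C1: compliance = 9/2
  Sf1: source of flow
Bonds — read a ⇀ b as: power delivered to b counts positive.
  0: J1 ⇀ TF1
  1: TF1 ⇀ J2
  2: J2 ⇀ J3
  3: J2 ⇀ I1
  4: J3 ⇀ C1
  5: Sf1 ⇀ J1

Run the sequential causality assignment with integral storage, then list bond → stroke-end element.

bond 0 stroke→J1
bond 1 stroke→TF1
bond 2 stroke→J2
bond 3 stroke→I1
bond 4 stroke→J3
bond 5 stroke→Sf1

b5 stroke at Sf1  (source Sf1 imposes f)
b0 stroke at J1  (J1: bond 5 brought flow, rest push out)
b1 stroke at TF1  (TF1 one-in-one-out from 0)
b3 stroke at I1  (I1 integral (f out))
b2 stroke at J2  (J2 needs exactly one e-in)
b4 stroke at J3  (J3: bond 2 brought flow, rest push out)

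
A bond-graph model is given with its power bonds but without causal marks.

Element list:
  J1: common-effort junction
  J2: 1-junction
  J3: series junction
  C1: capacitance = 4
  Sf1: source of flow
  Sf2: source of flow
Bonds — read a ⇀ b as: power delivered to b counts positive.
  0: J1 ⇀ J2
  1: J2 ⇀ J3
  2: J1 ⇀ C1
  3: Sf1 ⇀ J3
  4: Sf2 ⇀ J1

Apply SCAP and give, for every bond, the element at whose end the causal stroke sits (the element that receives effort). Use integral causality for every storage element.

β0 stroke at J2
β1 stroke at J3
β2 stroke at J1
β3 stroke at Sf1
β4 stroke at Sf2

b3 →Sf1  (Sf1: flow source, stroke at near end)
b4 →Sf2  (Sf2 fixes flow; stroke at Sf2)
b1 →J3  (J3 flow already set via bond 3)
b0 →J2  (J2: bond 1 brought flow, rest push out)
b2 →J1  (closing 0-jn rule on J1)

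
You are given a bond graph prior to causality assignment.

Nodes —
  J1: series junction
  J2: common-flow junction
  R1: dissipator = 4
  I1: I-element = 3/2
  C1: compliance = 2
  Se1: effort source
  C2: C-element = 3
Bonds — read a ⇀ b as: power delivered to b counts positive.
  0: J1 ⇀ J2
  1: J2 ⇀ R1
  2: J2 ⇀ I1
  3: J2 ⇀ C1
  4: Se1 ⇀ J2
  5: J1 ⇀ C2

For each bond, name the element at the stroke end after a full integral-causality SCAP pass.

#0 stroke→J2
#1 stroke→J2
#2 stroke→I1
#3 stroke→J2
#4 stroke→J2
#5 stroke→J1

b4 stroke→J2  (Se1 (Se) sets effort on bond)
b2 stroke→I1  (I1 outputs flow p/I1)
b0 stroke→J2  (J2: bond 2 brought flow, rest push out)
b1 stroke→J2  (J2: bond 2 brought flow, rest push out)
b3 stroke→J2  (J2: bond 2 brought flow, rest push out)
b5 stroke→J1  (1-jn J1 has f-setter on 0)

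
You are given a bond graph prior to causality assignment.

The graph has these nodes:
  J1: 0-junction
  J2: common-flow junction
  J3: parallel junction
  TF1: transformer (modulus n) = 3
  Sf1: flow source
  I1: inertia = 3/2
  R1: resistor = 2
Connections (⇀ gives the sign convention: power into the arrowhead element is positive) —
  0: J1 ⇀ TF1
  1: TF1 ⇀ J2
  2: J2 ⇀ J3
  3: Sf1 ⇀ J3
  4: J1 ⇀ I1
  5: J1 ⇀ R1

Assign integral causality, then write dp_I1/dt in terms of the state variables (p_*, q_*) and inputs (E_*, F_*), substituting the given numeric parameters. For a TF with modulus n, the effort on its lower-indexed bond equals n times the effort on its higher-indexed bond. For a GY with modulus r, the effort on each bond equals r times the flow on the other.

dp_I1/dt = 2*F_Sf1/3 - 4*p_I1/3

bond 3 |Sf1  (Sf1 fixes flow; stroke at Sf1)
bond 2 |J3  (only one effort-in slot at J3)
bond 1 |J2  (common-f at J2 fixed by 2)
bond 0 |TF1  (TF1: transformer flips bond 1)
bond 4 |I1  (I1: I, integral causality)
bond 5 |J1  (closing 0-jn rule on J1)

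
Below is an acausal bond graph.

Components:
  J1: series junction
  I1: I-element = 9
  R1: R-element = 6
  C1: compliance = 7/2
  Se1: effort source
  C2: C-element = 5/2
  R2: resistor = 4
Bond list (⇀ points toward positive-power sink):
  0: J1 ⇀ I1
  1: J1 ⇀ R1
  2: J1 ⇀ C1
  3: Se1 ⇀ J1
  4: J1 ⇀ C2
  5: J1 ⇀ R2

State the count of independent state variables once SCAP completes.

3  (C1, C2, I1 all integral)

#3 stroke→J1  (Se1: effort source, stroke at far end)
#0 stroke→I1  (prefer integral on I1)
#1 stroke→J1  (J1: bond 0 brought flow, rest push out)
#2 stroke→J1  (1-jn J1 has f-setter on 0)
#4 stroke→J1  (common-f at J1 fixed by 0)
#5 stroke→J1  (1-jn J1 has f-setter on 0)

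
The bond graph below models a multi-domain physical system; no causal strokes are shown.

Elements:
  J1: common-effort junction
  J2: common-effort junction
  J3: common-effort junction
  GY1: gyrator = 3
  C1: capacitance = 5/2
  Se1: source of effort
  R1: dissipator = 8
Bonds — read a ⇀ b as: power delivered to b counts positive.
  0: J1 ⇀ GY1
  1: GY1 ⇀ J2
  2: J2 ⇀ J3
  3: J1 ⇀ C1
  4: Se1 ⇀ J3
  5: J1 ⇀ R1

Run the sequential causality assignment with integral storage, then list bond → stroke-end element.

#4 →J3  (Se1: effort source, stroke at far end)
#2 →J2  (0-jn J3 has e-setter on 4)
#1 →GY1  (J2 effort already set via bond 2)
#0 →GY1  (GY1 both-in/both-out from 1)
#3 →J1  (C1 outputs effort q/C1)
#5 →R1  (common-e at J1 fixed by 3)

b0 |GY1
b1 |GY1
b2 |J2
b3 |J1
b4 |J3
b5 |R1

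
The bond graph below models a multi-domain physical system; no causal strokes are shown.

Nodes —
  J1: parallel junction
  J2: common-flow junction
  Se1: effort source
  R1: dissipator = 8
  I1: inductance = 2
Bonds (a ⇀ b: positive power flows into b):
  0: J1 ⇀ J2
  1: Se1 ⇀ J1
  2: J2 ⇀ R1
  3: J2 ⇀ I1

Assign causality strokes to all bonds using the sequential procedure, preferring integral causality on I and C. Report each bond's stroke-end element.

β1 stroke at J1  (source Se1 imposes e)
β0 stroke at J2  (J1 effort already set via bond 1)
β3 stroke at I1  (prefer integral on I1)
β2 stroke at J2  (1-jn J2 has f-setter on 3)

#0 →J2
#1 →J1
#2 →J2
#3 →I1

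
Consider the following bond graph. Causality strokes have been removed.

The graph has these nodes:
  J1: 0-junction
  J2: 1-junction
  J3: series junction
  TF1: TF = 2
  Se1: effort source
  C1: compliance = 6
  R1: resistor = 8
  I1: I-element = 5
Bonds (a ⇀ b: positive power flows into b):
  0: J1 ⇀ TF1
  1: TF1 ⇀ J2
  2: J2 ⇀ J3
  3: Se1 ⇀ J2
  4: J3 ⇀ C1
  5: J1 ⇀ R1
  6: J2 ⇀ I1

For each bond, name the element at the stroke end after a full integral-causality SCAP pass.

#3 stroke at J2  (Se1 fixes effort; stroke away)
#4 stroke at J3  (C1: C, integral causality)
#2 stroke at J2  (J3: last free bond brings flow in)
#6 stroke at I1  (I1: I, integral causality)
#1 stroke at J2  (J2 flow already set via bond 6)
#0 stroke at TF1  (TF1: transformer flips bond 1)
#5 stroke at J1  (J1: last free bond brings effort in)

bond 0 stroke→TF1
bond 1 stroke→J2
bond 2 stroke→J2
bond 3 stroke→J2
bond 4 stroke→J3
bond 5 stroke→J1
bond 6 stroke→I1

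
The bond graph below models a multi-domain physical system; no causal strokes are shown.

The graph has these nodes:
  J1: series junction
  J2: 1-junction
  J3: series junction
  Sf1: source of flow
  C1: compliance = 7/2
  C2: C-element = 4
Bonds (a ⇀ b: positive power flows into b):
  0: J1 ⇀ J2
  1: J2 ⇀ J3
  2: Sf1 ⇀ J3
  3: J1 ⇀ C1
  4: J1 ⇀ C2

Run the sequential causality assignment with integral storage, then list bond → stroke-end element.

β2 stroke at Sf1  (Sf1 fixes flow; stroke at Sf1)
β1 stroke at J3  (common-f at J3 fixed by 2)
β0 stroke at J2  (1-jn J2 has f-setter on 1)
β3 stroke at J1  (common-f at J1 fixed by 0)
β4 stroke at J1  (J1: bond 0 brought flow, rest push out)

b0 stroke→J2
b1 stroke→J3
b2 stroke→Sf1
b3 stroke→J1
b4 stroke→J1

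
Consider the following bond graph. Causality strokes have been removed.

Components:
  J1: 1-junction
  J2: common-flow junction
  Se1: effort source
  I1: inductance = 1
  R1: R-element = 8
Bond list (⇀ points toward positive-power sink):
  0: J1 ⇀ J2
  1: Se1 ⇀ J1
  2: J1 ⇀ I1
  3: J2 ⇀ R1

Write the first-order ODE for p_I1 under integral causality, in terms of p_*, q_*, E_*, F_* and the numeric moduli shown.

#1 →J1  (source Se1 imposes e)
#2 →I1  (I1: I, integral causality)
#0 →J1  (common-f at J1 fixed by 2)
#3 →J2  (common-f at J2 fixed by 0)

dp_I1/dt = E_Se1 - 8*p_I1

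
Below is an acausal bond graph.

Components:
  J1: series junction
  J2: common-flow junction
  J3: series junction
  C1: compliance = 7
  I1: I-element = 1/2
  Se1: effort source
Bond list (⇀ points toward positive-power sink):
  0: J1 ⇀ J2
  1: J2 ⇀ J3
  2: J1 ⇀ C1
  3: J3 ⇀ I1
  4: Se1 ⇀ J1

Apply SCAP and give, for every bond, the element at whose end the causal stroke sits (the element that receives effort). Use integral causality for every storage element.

bond 4 stroke→J1  (Se1: effort source, stroke at far end)
bond 2 stroke→J1  (C1: C, integral causality)
bond 0 stroke→J2  (closing 1-jn rule on J1)
bond 1 stroke→J3  (J2 needs exactly one f-in)
bond 3 stroke→I1  (J3: last free bond brings flow in)

#0 stroke at J2
#1 stroke at J3
#2 stroke at J1
#3 stroke at I1
#4 stroke at J1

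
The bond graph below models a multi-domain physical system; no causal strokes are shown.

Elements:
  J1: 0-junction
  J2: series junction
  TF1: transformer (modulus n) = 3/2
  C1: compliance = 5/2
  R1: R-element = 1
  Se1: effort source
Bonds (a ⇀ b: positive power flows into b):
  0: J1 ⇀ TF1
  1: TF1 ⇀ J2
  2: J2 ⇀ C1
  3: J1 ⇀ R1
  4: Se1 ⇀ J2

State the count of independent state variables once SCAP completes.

β4 |J2  (source Se1 imposes e)
β2 |J2  (C1: C, integral causality)
β1 |TF1  (only one flow-in slot at J2)
β0 |J1  (TF1: transformer flips bond 1)
β3 |R1  (0-jn J1 has e-setter on 0)

1  (C1 all integral)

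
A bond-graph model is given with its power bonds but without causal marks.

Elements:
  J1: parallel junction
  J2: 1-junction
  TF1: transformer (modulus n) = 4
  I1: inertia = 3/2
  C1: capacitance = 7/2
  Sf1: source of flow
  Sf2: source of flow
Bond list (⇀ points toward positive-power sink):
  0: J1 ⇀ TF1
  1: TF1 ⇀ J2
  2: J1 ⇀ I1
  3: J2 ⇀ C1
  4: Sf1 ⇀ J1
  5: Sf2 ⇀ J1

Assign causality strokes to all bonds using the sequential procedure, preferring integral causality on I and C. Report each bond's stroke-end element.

#4 |Sf1  (Sf1 fixes flow; stroke at Sf1)
#5 |Sf2  (Sf2 (Sf) sets flow on bond)
#2 |I1  (prefer integral on I1)
#0 |J1  (closing 0-jn rule on J1)
#1 |TF1  (TF1: transformer flips bond 0)
#3 |J2  (common-f at J2 fixed by 1)

β0 |J1
β1 |TF1
β2 |I1
β3 |J2
β4 |Sf1
β5 |Sf2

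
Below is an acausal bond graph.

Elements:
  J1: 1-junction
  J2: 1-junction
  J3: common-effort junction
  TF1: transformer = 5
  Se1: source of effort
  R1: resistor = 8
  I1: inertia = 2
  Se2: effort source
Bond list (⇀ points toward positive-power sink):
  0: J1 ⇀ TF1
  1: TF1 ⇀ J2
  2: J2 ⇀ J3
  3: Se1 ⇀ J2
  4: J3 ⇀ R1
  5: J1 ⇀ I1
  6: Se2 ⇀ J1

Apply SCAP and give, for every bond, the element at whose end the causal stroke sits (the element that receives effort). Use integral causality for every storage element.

b0 |J1
b1 |TF1
b2 |J2
b3 |J2
b4 |J3
b5 |I1
b6 |J1

b3 stroke→J2  (Se1 fixes effort; stroke away)
b6 stroke→J1  (source Se2 imposes e)
b5 stroke→I1  (prefer integral on I1)
b0 stroke→J1  (common-f at J1 fixed by 5)
b1 stroke→TF1  (TF1 one-in-one-out from 0)
b2 stroke→J2  (1-jn J2 has f-setter on 1)
b4 stroke→J3  (J3: last free bond brings effort in)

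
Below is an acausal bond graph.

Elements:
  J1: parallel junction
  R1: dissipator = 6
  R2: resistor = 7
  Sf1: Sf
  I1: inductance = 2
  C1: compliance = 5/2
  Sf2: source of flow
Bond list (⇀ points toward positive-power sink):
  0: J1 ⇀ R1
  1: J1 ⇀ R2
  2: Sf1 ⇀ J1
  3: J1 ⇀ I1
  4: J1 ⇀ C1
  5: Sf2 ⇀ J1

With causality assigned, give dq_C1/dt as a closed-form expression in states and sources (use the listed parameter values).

dq_C1/dt = F_Sf1 + F_Sf2 - p_I1/2 - 13*q_C1/105

bond 2 stroke→Sf1  (Sf1: flow source, stroke at near end)
bond 5 stroke→Sf2  (Sf2 fixes flow; stroke at Sf2)
bond 3 stroke→I1  (I1 integral (f out))
bond 4 stroke→J1  (C1 integral (e out))
bond 0 stroke→R1  (common-e at J1 fixed by 4)
bond 1 stroke→R2  (0-jn J1 has e-setter on 4)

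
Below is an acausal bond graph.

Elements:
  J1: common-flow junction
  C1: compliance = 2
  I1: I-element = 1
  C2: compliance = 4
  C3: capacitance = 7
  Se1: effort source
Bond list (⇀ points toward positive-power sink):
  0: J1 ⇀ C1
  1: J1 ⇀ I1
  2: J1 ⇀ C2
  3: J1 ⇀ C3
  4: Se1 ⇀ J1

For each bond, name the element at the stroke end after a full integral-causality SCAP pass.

β4 stroke at J1  (Se1 (Se) sets effort on bond)
β0 stroke at J1  (C1 integral (e out))
β1 stroke at I1  (I1 integral (f out))
β2 stroke at J1  (1-jn J1 has f-setter on 1)
β3 stroke at J1  (common-f at J1 fixed by 1)

bond 0 |J1
bond 1 |I1
bond 2 |J1
bond 3 |J1
bond 4 |J1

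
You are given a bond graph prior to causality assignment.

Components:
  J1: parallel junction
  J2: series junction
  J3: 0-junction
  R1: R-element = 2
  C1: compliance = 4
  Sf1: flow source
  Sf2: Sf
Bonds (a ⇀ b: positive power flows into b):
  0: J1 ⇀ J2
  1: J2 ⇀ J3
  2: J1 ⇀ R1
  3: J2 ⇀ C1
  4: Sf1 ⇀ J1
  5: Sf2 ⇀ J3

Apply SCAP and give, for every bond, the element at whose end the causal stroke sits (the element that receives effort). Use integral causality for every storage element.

bond 4 |Sf1  (Sf1 (Sf) sets flow on bond)
bond 5 |Sf2  (Sf2: flow source, stroke at near end)
bond 1 |J3  (closing 0-jn rule on J3)
bond 0 |J2  (J2 flow already set via bond 1)
bond 3 |J2  (common-f at J2 fixed by 1)
bond 2 |J1  (J1 needs exactly one e-in)

b0 →J2
b1 →J3
b2 →J1
b3 →J2
b4 →Sf1
b5 →Sf2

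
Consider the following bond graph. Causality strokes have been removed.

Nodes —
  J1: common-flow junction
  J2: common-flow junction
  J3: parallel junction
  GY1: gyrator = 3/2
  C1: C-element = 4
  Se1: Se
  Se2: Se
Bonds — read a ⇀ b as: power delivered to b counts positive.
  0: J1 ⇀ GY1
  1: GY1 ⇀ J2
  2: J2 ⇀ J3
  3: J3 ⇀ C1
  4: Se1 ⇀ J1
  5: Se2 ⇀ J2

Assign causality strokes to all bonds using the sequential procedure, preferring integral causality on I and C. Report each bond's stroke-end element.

b4 →J1  (source Se1 imposes e)
b5 →J2  (Se2: effort source, stroke at far end)
b0 →GY1  (only one flow-in slot at J1)
b1 →GY1  (through GY1, causality inverts; strokes same side of GY1)
b2 →J2  (1-jn J2 has f-setter on 1)
b3 →J3  (closing 0-jn rule on J3)

#0 →GY1
#1 →GY1
#2 →J2
#3 →J3
#4 →J1
#5 →J2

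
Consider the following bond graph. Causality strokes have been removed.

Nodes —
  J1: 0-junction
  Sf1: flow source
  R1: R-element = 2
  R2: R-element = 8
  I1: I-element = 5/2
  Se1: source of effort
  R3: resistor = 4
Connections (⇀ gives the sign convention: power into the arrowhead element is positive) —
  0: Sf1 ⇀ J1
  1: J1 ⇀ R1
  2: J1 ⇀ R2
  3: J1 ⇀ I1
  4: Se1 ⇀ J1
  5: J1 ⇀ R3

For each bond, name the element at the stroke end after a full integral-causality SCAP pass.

#0 stroke at Sf1
#1 stroke at R1
#2 stroke at R2
#3 stroke at I1
#4 stroke at J1
#5 stroke at R3

bond 0 stroke→Sf1  (Sf1 (Sf) sets flow on bond)
bond 4 stroke→J1  (Se1 fixes effort; stroke away)
bond 1 stroke→R1  (J1: bond 4 brought effort, rest push out)
bond 2 stroke→R2  (common-e at J1 fixed by 4)
bond 3 stroke→I1  (J1 effort already set via bond 4)
bond 5 stroke→R3  (J1: bond 4 brought effort, rest push out)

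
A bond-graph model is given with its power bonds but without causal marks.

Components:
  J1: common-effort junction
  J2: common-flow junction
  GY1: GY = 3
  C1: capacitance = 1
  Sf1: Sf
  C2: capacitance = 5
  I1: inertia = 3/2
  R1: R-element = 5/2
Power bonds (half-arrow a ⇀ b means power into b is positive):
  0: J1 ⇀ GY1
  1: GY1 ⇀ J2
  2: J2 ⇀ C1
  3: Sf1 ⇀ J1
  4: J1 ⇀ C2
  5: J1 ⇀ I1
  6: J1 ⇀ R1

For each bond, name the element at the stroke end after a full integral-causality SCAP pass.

β3 stroke at Sf1  (Sf1 fixes flow; stroke at Sf1)
β2 stroke at J2  (C1 outputs effort q/C1)
β1 stroke at GY1  (J2 needs exactly one f-in)
β0 stroke at GY1  (through GY1, causality inverts; strokes same side of GY1)
β4 stroke at J1  (C2 integral (e out))
β5 stroke at I1  (J1 effort already set via bond 4)
β6 stroke at R1  (J1: bond 4 brought effort, rest push out)

β0 →GY1
β1 →GY1
β2 →J2
β3 →Sf1
β4 →J1
β5 →I1
β6 →R1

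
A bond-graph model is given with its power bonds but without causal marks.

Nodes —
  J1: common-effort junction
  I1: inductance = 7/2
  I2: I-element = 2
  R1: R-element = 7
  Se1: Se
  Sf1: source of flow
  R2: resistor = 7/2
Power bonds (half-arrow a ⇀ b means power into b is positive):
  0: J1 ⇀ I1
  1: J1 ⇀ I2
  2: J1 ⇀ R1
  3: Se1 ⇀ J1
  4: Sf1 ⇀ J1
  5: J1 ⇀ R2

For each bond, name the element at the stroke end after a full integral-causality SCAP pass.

bond 0 stroke→I1
bond 1 stroke→I2
bond 2 stroke→R1
bond 3 stroke→J1
bond 4 stroke→Sf1
bond 5 stroke→R2

bond 3 →J1  (Se1: effort source, stroke at far end)
bond 4 →Sf1  (Sf1 fixes flow; stroke at Sf1)
bond 0 →I1  (0-jn J1 has e-setter on 3)
bond 1 →I2  (common-e at J1 fixed by 3)
bond 2 →R1  (J1: bond 3 brought effort, rest push out)
bond 5 →R2  (common-e at J1 fixed by 3)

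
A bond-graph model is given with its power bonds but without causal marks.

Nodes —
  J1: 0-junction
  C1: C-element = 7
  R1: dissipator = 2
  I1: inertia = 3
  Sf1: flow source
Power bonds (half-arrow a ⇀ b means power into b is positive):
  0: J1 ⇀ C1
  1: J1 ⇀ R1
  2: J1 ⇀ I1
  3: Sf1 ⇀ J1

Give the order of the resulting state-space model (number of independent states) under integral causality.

2  (C1, I1 all integral)

#3 stroke→Sf1  (source Sf1 imposes f)
#0 stroke→J1  (C1 outputs effort q/C1)
#1 stroke→R1  (0-jn J1 has e-setter on 0)
#2 stroke→I1  (0-jn J1 has e-setter on 0)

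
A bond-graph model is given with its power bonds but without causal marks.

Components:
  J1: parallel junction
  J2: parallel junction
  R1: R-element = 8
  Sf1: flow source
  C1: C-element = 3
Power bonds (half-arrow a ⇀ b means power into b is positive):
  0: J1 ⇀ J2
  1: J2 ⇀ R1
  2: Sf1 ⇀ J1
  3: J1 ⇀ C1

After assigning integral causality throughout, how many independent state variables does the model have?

#2 stroke→Sf1  (source Sf1 imposes f)
#3 stroke→J1  (prefer integral on C1)
#0 stroke→J2  (0-jn J1 has e-setter on 3)
#1 stroke→R1  (0-jn J2 has e-setter on 0)

1  (C1 all integral)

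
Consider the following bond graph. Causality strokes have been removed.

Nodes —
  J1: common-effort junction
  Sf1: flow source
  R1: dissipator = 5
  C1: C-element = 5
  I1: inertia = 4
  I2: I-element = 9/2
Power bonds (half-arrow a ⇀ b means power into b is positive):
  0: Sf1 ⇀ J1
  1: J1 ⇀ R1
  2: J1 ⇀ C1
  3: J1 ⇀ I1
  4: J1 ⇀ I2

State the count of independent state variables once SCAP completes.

3  (C1, I1, I2 all integral)

bond 0 stroke at Sf1  (source Sf1 imposes f)
bond 2 stroke at J1  (prefer integral on C1)
bond 1 stroke at R1  (0-jn J1 has e-setter on 2)
bond 3 stroke at I1  (J1: bond 2 brought effort, rest push out)
bond 4 stroke at I2  (J1 effort already set via bond 2)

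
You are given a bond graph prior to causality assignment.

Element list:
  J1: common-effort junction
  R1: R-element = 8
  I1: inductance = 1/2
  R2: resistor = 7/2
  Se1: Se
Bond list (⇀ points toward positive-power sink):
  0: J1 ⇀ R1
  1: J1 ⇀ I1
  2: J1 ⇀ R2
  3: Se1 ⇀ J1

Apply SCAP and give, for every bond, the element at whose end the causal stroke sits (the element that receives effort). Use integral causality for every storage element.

bond 3 stroke at J1  (source Se1 imposes e)
bond 0 stroke at R1  (J1: bond 3 brought effort, rest push out)
bond 1 stroke at I1  (J1: bond 3 brought effort, rest push out)
bond 2 stroke at R2  (J1: bond 3 brought effort, rest push out)

β0 →R1
β1 →I1
β2 →R2
β3 →J1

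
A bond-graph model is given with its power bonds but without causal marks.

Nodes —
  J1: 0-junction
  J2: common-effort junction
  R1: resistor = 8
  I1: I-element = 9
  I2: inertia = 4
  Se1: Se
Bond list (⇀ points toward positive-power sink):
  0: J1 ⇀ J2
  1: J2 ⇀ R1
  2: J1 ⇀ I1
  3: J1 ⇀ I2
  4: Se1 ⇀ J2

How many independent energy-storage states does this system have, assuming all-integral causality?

2  (I1, I2 all integral)

bond 4 |J2  (Se1: effort source, stroke at far end)
bond 0 |J1  (0-jn J2 has e-setter on 4)
bond 1 |R1  (J2: bond 4 brought effort, rest push out)
bond 2 |I1  (J1 effort already set via bond 0)
bond 3 |I2  (common-e at J1 fixed by 0)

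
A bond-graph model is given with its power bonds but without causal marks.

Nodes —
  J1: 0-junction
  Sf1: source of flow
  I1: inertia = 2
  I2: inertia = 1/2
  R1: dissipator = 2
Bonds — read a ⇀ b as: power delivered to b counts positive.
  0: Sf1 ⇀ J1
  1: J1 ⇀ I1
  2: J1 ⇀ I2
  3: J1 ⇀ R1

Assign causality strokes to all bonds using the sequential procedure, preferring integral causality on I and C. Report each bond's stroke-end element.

β0 stroke at Sf1  (Sf1 fixes flow; stroke at Sf1)
β1 stroke at I1  (I1 outputs flow p/I1)
β2 stroke at I2  (I2: I, integral causality)
β3 stroke at J1  (only one effort-in slot at J1)

β0 →Sf1
β1 →I1
β2 →I2
β3 →J1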